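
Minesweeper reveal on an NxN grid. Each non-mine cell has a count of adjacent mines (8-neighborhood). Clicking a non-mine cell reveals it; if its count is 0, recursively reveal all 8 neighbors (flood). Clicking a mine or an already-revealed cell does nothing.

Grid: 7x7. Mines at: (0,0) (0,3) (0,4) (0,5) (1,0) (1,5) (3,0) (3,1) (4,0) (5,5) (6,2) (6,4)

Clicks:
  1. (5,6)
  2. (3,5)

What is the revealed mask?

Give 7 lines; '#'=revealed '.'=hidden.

Answer: .......
..###..
..#####
..#####
..#####
..###.#
.......

Derivation:
Click 1 (5,6) count=1: revealed 1 new [(5,6)] -> total=1
Click 2 (3,5) count=0: revealed 21 new [(1,2) (1,3) (1,4) (2,2) (2,3) (2,4) (2,5) (2,6) (3,2) (3,3) (3,4) (3,5) (3,6) (4,2) (4,3) (4,4) (4,5) (4,6) (5,2) (5,3) (5,4)] -> total=22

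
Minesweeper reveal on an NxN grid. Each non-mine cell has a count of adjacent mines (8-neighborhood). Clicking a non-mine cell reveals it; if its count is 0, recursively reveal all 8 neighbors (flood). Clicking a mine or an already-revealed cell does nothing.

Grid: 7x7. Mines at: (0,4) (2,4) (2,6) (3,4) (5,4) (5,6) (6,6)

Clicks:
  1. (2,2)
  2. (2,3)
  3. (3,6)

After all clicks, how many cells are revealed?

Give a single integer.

Click 1 (2,2) count=0: revealed 28 new [(0,0) (0,1) (0,2) (0,3) (1,0) (1,1) (1,2) (1,3) (2,0) (2,1) (2,2) (2,3) (3,0) (3,1) (3,2) (3,3) (4,0) (4,1) (4,2) (4,3) (5,0) (5,1) (5,2) (5,3) (6,0) (6,1) (6,2) (6,3)] -> total=28
Click 2 (2,3) count=2: revealed 0 new [(none)] -> total=28
Click 3 (3,6) count=1: revealed 1 new [(3,6)] -> total=29

Answer: 29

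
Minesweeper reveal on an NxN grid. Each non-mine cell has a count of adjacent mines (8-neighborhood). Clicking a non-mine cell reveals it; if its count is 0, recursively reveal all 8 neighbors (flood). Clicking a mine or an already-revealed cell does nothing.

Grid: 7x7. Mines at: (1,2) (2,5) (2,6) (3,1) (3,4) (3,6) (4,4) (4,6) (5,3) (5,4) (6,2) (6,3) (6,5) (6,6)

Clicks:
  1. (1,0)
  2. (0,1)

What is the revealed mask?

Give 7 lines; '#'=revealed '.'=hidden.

Answer: ##.....
##.....
##.....
.......
.......
.......
.......

Derivation:
Click 1 (1,0) count=0: revealed 6 new [(0,0) (0,1) (1,0) (1,1) (2,0) (2,1)] -> total=6
Click 2 (0,1) count=1: revealed 0 new [(none)] -> total=6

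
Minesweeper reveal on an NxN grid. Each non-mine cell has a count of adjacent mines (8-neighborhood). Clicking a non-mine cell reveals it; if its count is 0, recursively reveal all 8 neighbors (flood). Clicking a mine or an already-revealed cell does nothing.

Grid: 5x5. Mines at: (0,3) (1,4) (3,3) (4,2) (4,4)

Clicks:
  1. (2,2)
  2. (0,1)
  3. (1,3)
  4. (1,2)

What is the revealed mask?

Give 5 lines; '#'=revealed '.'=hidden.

Click 1 (2,2) count=1: revealed 1 new [(2,2)] -> total=1
Click 2 (0,1) count=0: revealed 13 new [(0,0) (0,1) (0,2) (1,0) (1,1) (1,2) (2,0) (2,1) (3,0) (3,1) (3,2) (4,0) (4,1)] -> total=14
Click 3 (1,3) count=2: revealed 1 new [(1,3)] -> total=15
Click 4 (1,2) count=1: revealed 0 new [(none)] -> total=15

Answer: ###..
####.
###..
###..
##...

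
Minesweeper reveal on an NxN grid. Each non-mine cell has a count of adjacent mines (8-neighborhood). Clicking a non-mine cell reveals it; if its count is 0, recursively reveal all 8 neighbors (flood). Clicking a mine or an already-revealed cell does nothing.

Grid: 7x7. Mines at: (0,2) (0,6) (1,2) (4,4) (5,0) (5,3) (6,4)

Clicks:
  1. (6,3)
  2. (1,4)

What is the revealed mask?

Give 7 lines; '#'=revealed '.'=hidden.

Click 1 (6,3) count=2: revealed 1 new [(6,3)] -> total=1
Click 2 (1,4) count=0: revealed 21 new [(0,3) (0,4) (0,5) (1,3) (1,4) (1,5) (1,6) (2,3) (2,4) (2,5) (2,6) (3,3) (3,4) (3,5) (3,6) (4,5) (4,6) (5,5) (5,6) (6,5) (6,6)] -> total=22

Answer: ...###.
...####
...####
...####
.....##
.....##
...#.##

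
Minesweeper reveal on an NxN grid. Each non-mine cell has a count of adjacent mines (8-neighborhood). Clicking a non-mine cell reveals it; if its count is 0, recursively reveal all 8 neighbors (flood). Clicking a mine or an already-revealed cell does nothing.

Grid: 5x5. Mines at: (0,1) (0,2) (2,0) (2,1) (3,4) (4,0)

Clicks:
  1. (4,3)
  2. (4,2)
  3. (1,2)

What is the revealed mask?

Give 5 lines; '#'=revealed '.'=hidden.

Answer: .....
..#..
.....
.###.
.###.

Derivation:
Click 1 (4,3) count=1: revealed 1 new [(4,3)] -> total=1
Click 2 (4,2) count=0: revealed 5 new [(3,1) (3,2) (3,3) (4,1) (4,2)] -> total=6
Click 3 (1,2) count=3: revealed 1 new [(1,2)] -> total=7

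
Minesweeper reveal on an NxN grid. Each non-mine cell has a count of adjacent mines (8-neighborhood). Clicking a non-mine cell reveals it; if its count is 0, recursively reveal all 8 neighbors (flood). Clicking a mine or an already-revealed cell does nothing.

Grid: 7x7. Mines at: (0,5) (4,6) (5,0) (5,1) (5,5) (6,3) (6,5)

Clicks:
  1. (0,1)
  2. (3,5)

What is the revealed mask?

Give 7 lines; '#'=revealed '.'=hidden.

Click 1 (0,1) count=0: revealed 35 new [(0,0) (0,1) (0,2) (0,3) (0,4) (1,0) (1,1) (1,2) (1,3) (1,4) (1,5) (1,6) (2,0) (2,1) (2,2) (2,3) (2,4) (2,5) (2,6) (3,0) (3,1) (3,2) (3,3) (3,4) (3,5) (3,6) (4,0) (4,1) (4,2) (4,3) (4,4) (4,5) (5,2) (5,3) (5,4)] -> total=35
Click 2 (3,5) count=1: revealed 0 new [(none)] -> total=35

Answer: #####..
#######
#######
#######
######.
..###..
.......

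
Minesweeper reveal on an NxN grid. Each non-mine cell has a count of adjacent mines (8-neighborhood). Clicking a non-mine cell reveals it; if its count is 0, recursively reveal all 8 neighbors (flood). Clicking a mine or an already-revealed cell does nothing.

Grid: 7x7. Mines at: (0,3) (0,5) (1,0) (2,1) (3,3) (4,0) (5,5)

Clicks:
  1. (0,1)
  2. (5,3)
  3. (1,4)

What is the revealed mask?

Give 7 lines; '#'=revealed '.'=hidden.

Answer: .#.....
....#..
.......
.......
.####..
#####..
#####..

Derivation:
Click 1 (0,1) count=1: revealed 1 new [(0,1)] -> total=1
Click 2 (5,3) count=0: revealed 14 new [(4,1) (4,2) (4,3) (4,4) (5,0) (5,1) (5,2) (5,3) (5,4) (6,0) (6,1) (6,2) (6,3) (6,4)] -> total=15
Click 3 (1,4) count=2: revealed 1 new [(1,4)] -> total=16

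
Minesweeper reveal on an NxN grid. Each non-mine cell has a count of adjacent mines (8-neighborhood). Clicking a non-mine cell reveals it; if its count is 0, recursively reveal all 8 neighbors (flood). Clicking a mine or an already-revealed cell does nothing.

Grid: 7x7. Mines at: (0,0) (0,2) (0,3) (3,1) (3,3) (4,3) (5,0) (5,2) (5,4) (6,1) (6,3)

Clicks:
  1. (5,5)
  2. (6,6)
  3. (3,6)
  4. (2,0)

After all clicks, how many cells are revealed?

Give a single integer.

Click 1 (5,5) count=1: revealed 1 new [(5,5)] -> total=1
Click 2 (6,6) count=0: revealed 18 new [(0,4) (0,5) (0,6) (1,4) (1,5) (1,6) (2,4) (2,5) (2,6) (3,4) (3,5) (3,6) (4,4) (4,5) (4,6) (5,6) (6,5) (6,6)] -> total=19
Click 3 (3,6) count=0: revealed 0 new [(none)] -> total=19
Click 4 (2,0) count=1: revealed 1 new [(2,0)] -> total=20

Answer: 20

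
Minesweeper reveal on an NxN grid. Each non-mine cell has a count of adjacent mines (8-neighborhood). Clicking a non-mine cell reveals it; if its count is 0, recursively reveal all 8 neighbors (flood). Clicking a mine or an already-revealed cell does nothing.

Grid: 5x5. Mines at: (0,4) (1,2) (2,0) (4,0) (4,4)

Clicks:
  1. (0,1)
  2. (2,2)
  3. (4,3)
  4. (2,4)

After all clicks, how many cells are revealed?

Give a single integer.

Click 1 (0,1) count=1: revealed 1 new [(0,1)] -> total=1
Click 2 (2,2) count=1: revealed 1 new [(2,2)] -> total=2
Click 3 (4,3) count=1: revealed 1 new [(4,3)] -> total=3
Click 4 (2,4) count=0: revealed 6 new [(1,3) (1,4) (2,3) (2,4) (3,3) (3,4)] -> total=9

Answer: 9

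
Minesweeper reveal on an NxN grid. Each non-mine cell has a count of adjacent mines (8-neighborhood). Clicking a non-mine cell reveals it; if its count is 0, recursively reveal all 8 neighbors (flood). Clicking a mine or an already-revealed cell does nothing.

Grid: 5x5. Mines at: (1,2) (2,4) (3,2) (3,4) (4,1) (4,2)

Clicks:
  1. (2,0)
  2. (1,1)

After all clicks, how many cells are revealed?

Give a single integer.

Answer: 8

Derivation:
Click 1 (2,0) count=0: revealed 8 new [(0,0) (0,1) (1,0) (1,1) (2,0) (2,1) (3,0) (3,1)] -> total=8
Click 2 (1,1) count=1: revealed 0 new [(none)] -> total=8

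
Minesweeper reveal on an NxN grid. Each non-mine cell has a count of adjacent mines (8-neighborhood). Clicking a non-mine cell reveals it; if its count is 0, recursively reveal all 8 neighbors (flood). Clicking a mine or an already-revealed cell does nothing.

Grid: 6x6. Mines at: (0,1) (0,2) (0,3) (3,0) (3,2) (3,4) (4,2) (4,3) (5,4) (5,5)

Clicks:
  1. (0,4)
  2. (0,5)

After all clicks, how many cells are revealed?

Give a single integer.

Answer: 6

Derivation:
Click 1 (0,4) count=1: revealed 1 new [(0,4)] -> total=1
Click 2 (0,5) count=0: revealed 5 new [(0,5) (1,4) (1,5) (2,4) (2,5)] -> total=6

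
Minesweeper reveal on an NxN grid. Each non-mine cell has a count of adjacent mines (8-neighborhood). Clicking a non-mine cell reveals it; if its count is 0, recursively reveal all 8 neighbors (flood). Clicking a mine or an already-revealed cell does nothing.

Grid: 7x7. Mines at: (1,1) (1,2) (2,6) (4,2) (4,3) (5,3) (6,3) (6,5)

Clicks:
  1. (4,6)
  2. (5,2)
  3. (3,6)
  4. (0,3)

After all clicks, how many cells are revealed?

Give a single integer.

Answer: 11

Derivation:
Click 1 (4,6) count=0: revealed 9 new [(3,4) (3,5) (3,6) (4,4) (4,5) (4,6) (5,4) (5,5) (5,6)] -> total=9
Click 2 (5,2) count=4: revealed 1 new [(5,2)] -> total=10
Click 3 (3,6) count=1: revealed 0 new [(none)] -> total=10
Click 4 (0,3) count=1: revealed 1 new [(0,3)] -> total=11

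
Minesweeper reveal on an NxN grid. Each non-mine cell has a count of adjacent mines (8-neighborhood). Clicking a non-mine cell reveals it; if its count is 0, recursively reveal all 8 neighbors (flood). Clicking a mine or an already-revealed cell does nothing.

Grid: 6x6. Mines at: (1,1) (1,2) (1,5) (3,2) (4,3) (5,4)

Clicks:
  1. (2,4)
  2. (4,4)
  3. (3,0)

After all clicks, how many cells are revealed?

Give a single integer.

Answer: 12

Derivation:
Click 1 (2,4) count=1: revealed 1 new [(2,4)] -> total=1
Click 2 (4,4) count=2: revealed 1 new [(4,4)] -> total=2
Click 3 (3,0) count=0: revealed 10 new [(2,0) (2,1) (3,0) (3,1) (4,0) (4,1) (4,2) (5,0) (5,1) (5,2)] -> total=12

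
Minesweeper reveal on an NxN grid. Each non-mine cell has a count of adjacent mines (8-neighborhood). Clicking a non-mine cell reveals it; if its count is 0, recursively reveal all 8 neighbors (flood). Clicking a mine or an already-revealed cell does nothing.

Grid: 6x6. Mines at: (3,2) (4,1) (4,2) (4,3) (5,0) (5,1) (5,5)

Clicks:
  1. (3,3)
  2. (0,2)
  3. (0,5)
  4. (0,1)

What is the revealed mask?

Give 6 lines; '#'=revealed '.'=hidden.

Answer: ######
######
######
##.###
....##
......

Derivation:
Click 1 (3,3) count=3: revealed 1 new [(3,3)] -> total=1
Click 2 (0,2) count=0: revealed 24 new [(0,0) (0,1) (0,2) (0,3) (0,4) (0,5) (1,0) (1,1) (1,2) (1,3) (1,4) (1,5) (2,0) (2,1) (2,2) (2,3) (2,4) (2,5) (3,0) (3,1) (3,4) (3,5) (4,4) (4,5)] -> total=25
Click 3 (0,5) count=0: revealed 0 new [(none)] -> total=25
Click 4 (0,1) count=0: revealed 0 new [(none)] -> total=25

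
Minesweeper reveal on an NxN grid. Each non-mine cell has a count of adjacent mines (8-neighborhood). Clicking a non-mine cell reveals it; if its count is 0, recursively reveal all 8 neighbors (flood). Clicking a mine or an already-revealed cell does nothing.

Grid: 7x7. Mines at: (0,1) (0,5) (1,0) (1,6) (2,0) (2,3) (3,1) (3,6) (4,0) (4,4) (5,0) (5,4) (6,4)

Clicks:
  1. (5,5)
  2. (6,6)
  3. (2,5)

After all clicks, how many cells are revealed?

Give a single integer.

Click 1 (5,5) count=3: revealed 1 new [(5,5)] -> total=1
Click 2 (6,6) count=0: revealed 5 new [(4,5) (4,6) (5,6) (6,5) (6,6)] -> total=6
Click 3 (2,5) count=2: revealed 1 new [(2,5)] -> total=7

Answer: 7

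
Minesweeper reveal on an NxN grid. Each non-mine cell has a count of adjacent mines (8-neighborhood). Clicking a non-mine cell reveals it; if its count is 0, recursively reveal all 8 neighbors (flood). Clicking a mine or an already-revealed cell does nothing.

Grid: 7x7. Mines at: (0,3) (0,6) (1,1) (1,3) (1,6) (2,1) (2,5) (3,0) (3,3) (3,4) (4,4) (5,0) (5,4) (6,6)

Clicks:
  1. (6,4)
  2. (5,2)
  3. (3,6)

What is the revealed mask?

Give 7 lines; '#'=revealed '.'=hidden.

Answer: .......
.......
.......
......#
.###...
.###...
.####..

Derivation:
Click 1 (6,4) count=1: revealed 1 new [(6,4)] -> total=1
Click 2 (5,2) count=0: revealed 9 new [(4,1) (4,2) (4,3) (5,1) (5,2) (5,3) (6,1) (6,2) (6,3)] -> total=10
Click 3 (3,6) count=1: revealed 1 new [(3,6)] -> total=11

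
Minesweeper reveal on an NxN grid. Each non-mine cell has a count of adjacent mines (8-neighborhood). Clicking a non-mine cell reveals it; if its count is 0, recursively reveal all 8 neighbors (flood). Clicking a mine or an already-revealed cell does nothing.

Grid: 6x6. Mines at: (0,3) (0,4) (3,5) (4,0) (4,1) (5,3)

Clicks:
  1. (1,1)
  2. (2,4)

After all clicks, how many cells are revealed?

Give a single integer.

Click 1 (1,1) count=0: revealed 21 new [(0,0) (0,1) (0,2) (1,0) (1,1) (1,2) (1,3) (1,4) (2,0) (2,1) (2,2) (2,3) (2,4) (3,0) (3,1) (3,2) (3,3) (3,4) (4,2) (4,3) (4,4)] -> total=21
Click 2 (2,4) count=1: revealed 0 new [(none)] -> total=21

Answer: 21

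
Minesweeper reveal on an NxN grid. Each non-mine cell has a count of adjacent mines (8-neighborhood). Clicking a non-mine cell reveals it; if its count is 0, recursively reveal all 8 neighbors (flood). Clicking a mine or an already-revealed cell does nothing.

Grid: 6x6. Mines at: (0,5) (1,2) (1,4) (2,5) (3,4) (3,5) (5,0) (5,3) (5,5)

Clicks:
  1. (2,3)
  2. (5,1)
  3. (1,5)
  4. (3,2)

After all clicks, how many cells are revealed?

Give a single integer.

Click 1 (2,3) count=3: revealed 1 new [(2,3)] -> total=1
Click 2 (5,1) count=1: revealed 1 new [(5,1)] -> total=2
Click 3 (1,5) count=3: revealed 1 new [(1,5)] -> total=3
Click 4 (3,2) count=0: revealed 15 new [(0,0) (0,1) (1,0) (1,1) (2,0) (2,1) (2,2) (3,0) (3,1) (3,2) (3,3) (4,0) (4,1) (4,2) (4,3)] -> total=18

Answer: 18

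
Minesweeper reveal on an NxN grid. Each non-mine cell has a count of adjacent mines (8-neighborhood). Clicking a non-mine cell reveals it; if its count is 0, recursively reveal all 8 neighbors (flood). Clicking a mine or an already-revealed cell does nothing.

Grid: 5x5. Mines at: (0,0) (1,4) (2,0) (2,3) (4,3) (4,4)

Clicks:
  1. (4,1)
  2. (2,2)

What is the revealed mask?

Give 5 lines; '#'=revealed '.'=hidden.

Answer: .....
.....
..#..
###..
###..

Derivation:
Click 1 (4,1) count=0: revealed 6 new [(3,0) (3,1) (3,2) (4,0) (4,1) (4,2)] -> total=6
Click 2 (2,2) count=1: revealed 1 new [(2,2)] -> total=7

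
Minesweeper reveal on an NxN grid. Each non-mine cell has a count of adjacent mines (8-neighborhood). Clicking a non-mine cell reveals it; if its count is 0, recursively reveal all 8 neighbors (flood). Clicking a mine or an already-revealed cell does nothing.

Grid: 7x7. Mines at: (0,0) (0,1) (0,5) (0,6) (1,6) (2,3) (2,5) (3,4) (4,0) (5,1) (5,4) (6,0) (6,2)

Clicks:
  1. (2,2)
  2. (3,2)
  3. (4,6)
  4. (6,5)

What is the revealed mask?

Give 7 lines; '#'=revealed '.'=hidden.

Answer: .......
.......
..#....
..#..##
.....##
.....##
.....##

Derivation:
Click 1 (2,2) count=1: revealed 1 new [(2,2)] -> total=1
Click 2 (3,2) count=1: revealed 1 new [(3,2)] -> total=2
Click 3 (4,6) count=0: revealed 8 new [(3,5) (3,6) (4,5) (4,6) (5,5) (5,6) (6,5) (6,6)] -> total=10
Click 4 (6,5) count=1: revealed 0 new [(none)] -> total=10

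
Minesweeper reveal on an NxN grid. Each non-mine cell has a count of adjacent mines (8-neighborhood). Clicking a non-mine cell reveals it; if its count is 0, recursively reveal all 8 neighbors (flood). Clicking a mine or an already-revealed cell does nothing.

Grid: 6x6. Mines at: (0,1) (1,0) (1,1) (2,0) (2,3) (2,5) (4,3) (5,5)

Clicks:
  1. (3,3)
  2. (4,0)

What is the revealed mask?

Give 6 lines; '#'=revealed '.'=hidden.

Click 1 (3,3) count=2: revealed 1 new [(3,3)] -> total=1
Click 2 (4,0) count=0: revealed 9 new [(3,0) (3,1) (3,2) (4,0) (4,1) (4,2) (5,0) (5,1) (5,2)] -> total=10

Answer: ......
......
......
####..
###...
###...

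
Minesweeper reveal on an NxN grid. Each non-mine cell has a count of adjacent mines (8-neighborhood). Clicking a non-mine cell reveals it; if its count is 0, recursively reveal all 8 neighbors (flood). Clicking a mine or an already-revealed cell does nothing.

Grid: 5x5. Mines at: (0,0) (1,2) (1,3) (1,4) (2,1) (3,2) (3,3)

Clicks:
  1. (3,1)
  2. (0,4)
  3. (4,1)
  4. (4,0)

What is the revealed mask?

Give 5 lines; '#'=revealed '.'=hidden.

Click 1 (3,1) count=2: revealed 1 new [(3,1)] -> total=1
Click 2 (0,4) count=2: revealed 1 new [(0,4)] -> total=2
Click 3 (4,1) count=1: revealed 1 new [(4,1)] -> total=3
Click 4 (4,0) count=0: revealed 2 new [(3,0) (4,0)] -> total=5

Answer: ....#
.....
.....
##...
##...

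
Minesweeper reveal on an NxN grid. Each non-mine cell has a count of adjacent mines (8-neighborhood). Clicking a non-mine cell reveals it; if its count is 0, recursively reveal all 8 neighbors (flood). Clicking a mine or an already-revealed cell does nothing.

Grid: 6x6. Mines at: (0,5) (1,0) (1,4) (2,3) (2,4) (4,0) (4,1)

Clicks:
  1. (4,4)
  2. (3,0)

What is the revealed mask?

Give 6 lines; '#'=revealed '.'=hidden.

Click 1 (4,4) count=0: revealed 12 new [(3,2) (3,3) (3,4) (3,5) (4,2) (4,3) (4,4) (4,5) (5,2) (5,3) (5,4) (5,5)] -> total=12
Click 2 (3,0) count=2: revealed 1 new [(3,0)] -> total=13

Answer: ......
......
......
#.####
..####
..####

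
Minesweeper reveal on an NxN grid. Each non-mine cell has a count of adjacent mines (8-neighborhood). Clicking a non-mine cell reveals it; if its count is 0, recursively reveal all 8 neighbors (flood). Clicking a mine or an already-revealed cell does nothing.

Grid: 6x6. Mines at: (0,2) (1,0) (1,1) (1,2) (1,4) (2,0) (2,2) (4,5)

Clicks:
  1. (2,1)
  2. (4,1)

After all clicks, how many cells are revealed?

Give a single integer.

Answer: 16

Derivation:
Click 1 (2,1) count=5: revealed 1 new [(2,1)] -> total=1
Click 2 (4,1) count=0: revealed 15 new [(3,0) (3,1) (3,2) (3,3) (3,4) (4,0) (4,1) (4,2) (4,3) (4,4) (5,0) (5,1) (5,2) (5,3) (5,4)] -> total=16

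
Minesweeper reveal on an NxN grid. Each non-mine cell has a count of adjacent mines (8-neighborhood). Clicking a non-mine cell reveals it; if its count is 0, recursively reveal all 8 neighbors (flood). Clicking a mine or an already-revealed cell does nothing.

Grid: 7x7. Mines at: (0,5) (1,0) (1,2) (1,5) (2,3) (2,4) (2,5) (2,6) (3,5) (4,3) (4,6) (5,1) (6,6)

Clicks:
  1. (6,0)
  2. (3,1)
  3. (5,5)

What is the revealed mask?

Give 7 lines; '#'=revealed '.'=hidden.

Answer: .......
.......
###....
###....
###....
.....#.
#......

Derivation:
Click 1 (6,0) count=1: revealed 1 new [(6,0)] -> total=1
Click 2 (3,1) count=0: revealed 9 new [(2,0) (2,1) (2,2) (3,0) (3,1) (3,2) (4,0) (4,1) (4,2)] -> total=10
Click 3 (5,5) count=2: revealed 1 new [(5,5)] -> total=11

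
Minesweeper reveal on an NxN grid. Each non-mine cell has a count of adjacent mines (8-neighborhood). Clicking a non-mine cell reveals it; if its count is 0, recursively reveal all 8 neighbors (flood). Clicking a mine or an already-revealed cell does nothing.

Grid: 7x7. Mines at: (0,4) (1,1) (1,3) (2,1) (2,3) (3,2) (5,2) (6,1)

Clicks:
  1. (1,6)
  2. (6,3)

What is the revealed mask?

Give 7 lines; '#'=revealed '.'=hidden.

Click 1 (1,6) count=0: revealed 24 new [(0,5) (0,6) (1,4) (1,5) (1,6) (2,4) (2,5) (2,6) (3,3) (3,4) (3,5) (3,6) (4,3) (4,4) (4,5) (4,6) (5,3) (5,4) (5,5) (5,6) (6,3) (6,4) (6,5) (6,6)] -> total=24
Click 2 (6,3) count=1: revealed 0 new [(none)] -> total=24

Answer: .....##
....###
....###
...####
...####
...####
...####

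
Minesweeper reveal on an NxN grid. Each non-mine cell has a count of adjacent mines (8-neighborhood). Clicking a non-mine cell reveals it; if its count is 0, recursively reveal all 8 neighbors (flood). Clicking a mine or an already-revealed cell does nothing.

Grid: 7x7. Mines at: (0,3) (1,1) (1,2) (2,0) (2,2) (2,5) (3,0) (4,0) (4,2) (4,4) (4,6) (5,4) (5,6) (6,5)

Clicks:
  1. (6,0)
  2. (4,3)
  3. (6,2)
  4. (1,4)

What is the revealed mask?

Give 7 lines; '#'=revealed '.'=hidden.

Answer: .......
....#..
.......
.......
...#...
####...
####...

Derivation:
Click 1 (6,0) count=0: revealed 8 new [(5,0) (5,1) (5,2) (5,3) (6,0) (6,1) (6,2) (6,3)] -> total=8
Click 2 (4,3) count=3: revealed 1 new [(4,3)] -> total=9
Click 3 (6,2) count=0: revealed 0 new [(none)] -> total=9
Click 4 (1,4) count=2: revealed 1 new [(1,4)] -> total=10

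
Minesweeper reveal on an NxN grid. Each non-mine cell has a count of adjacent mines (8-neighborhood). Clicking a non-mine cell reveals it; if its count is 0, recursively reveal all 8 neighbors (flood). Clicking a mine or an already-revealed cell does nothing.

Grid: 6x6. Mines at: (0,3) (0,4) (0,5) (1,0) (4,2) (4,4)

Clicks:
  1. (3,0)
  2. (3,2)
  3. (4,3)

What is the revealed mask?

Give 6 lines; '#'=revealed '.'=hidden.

Click 1 (3,0) count=0: revealed 8 new [(2,0) (2,1) (3,0) (3,1) (4,0) (4,1) (5,0) (5,1)] -> total=8
Click 2 (3,2) count=1: revealed 1 new [(3,2)] -> total=9
Click 3 (4,3) count=2: revealed 1 new [(4,3)] -> total=10

Answer: ......
......
##....
###...
##.#..
##....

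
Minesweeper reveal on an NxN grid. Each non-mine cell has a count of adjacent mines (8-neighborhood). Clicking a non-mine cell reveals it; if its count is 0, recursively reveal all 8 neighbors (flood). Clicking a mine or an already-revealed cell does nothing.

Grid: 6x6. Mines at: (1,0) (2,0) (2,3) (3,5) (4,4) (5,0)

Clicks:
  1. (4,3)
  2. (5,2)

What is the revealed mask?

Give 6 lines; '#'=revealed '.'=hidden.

Click 1 (4,3) count=1: revealed 1 new [(4,3)] -> total=1
Click 2 (5,2) count=0: revealed 8 new [(3,1) (3,2) (3,3) (4,1) (4,2) (5,1) (5,2) (5,3)] -> total=9

Answer: ......
......
......
.###..
.###..
.###..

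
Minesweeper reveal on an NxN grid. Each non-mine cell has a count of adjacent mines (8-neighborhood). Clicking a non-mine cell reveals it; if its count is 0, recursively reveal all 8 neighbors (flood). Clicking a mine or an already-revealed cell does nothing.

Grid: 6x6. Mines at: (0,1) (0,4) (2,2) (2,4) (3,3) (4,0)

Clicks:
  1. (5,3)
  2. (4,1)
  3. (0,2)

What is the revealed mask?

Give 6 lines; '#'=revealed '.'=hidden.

Click 1 (5,3) count=0: revealed 12 new [(3,4) (3,5) (4,1) (4,2) (4,3) (4,4) (4,5) (5,1) (5,2) (5,3) (5,4) (5,5)] -> total=12
Click 2 (4,1) count=1: revealed 0 new [(none)] -> total=12
Click 3 (0,2) count=1: revealed 1 new [(0,2)] -> total=13

Answer: ..#...
......
......
....##
.#####
.#####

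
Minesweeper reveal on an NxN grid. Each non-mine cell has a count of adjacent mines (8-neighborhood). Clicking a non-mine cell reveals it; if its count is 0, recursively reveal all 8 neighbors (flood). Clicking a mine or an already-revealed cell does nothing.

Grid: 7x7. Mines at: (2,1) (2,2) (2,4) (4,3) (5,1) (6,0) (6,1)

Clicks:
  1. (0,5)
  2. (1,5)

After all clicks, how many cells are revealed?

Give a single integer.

Click 1 (0,5) count=0: revealed 32 new [(0,0) (0,1) (0,2) (0,3) (0,4) (0,5) (0,6) (1,0) (1,1) (1,2) (1,3) (1,4) (1,5) (1,6) (2,5) (2,6) (3,4) (3,5) (3,6) (4,4) (4,5) (4,6) (5,2) (5,3) (5,4) (5,5) (5,6) (6,2) (6,3) (6,4) (6,5) (6,6)] -> total=32
Click 2 (1,5) count=1: revealed 0 new [(none)] -> total=32

Answer: 32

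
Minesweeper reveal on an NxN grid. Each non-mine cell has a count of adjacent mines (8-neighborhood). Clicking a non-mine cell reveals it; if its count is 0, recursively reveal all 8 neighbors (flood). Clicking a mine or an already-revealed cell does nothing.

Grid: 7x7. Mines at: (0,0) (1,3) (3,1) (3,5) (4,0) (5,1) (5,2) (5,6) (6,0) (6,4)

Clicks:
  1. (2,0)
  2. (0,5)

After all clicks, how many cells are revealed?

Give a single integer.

Answer: 10

Derivation:
Click 1 (2,0) count=1: revealed 1 new [(2,0)] -> total=1
Click 2 (0,5) count=0: revealed 9 new [(0,4) (0,5) (0,6) (1,4) (1,5) (1,6) (2,4) (2,5) (2,6)] -> total=10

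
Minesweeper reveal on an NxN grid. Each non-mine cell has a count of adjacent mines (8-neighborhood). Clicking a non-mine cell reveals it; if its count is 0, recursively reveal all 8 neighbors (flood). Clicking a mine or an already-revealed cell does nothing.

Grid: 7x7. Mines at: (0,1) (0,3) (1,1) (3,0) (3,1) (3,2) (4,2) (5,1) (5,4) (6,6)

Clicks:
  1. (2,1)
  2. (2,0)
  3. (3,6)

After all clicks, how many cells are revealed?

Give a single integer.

Click 1 (2,1) count=4: revealed 1 new [(2,1)] -> total=1
Click 2 (2,0) count=3: revealed 1 new [(2,0)] -> total=2
Click 3 (3,6) count=0: revealed 21 new [(0,4) (0,5) (0,6) (1,3) (1,4) (1,5) (1,6) (2,3) (2,4) (2,5) (2,6) (3,3) (3,4) (3,5) (3,6) (4,3) (4,4) (4,5) (4,6) (5,5) (5,6)] -> total=23

Answer: 23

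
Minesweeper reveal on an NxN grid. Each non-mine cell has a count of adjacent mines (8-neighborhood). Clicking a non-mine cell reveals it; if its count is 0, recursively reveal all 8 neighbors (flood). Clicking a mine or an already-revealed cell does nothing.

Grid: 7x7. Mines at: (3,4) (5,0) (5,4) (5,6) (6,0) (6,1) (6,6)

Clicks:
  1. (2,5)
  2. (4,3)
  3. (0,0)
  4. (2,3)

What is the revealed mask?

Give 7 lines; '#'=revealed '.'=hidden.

Answer: #######
#######
#######
####.##
####.##
.###...
.......

Derivation:
Click 1 (2,5) count=1: revealed 1 new [(2,5)] -> total=1
Click 2 (4,3) count=2: revealed 1 new [(4,3)] -> total=2
Click 3 (0,0) count=0: revealed 34 new [(0,0) (0,1) (0,2) (0,3) (0,4) (0,5) (0,6) (1,0) (1,1) (1,2) (1,3) (1,4) (1,5) (1,6) (2,0) (2,1) (2,2) (2,3) (2,4) (2,6) (3,0) (3,1) (3,2) (3,3) (3,5) (3,6) (4,0) (4,1) (4,2) (4,5) (4,6) (5,1) (5,2) (5,3)] -> total=36
Click 4 (2,3) count=1: revealed 0 new [(none)] -> total=36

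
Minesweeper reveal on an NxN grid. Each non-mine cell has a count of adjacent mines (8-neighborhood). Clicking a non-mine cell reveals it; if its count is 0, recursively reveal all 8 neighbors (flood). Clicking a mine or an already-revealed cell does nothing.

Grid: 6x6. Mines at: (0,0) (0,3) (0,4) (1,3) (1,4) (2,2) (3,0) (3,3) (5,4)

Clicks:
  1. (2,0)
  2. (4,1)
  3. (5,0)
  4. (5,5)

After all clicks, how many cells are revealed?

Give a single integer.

Click 1 (2,0) count=1: revealed 1 new [(2,0)] -> total=1
Click 2 (4,1) count=1: revealed 1 new [(4,1)] -> total=2
Click 3 (5,0) count=0: revealed 7 new [(4,0) (4,2) (4,3) (5,0) (5,1) (5,2) (5,3)] -> total=9
Click 4 (5,5) count=1: revealed 1 new [(5,5)] -> total=10

Answer: 10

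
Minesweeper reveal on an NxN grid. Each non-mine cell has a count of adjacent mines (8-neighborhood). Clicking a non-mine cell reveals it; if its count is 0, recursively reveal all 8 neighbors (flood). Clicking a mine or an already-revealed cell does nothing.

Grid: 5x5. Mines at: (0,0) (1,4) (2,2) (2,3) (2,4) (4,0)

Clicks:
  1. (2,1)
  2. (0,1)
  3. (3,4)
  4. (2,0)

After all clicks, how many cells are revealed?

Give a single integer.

Answer: 8

Derivation:
Click 1 (2,1) count=1: revealed 1 new [(2,1)] -> total=1
Click 2 (0,1) count=1: revealed 1 new [(0,1)] -> total=2
Click 3 (3,4) count=2: revealed 1 new [(3,4)] -> total=3
Click 4 (2,0) count=0: revealed 5 new [(1,0) (1,1) (2,0) (3,0) (3,1)] -> total=8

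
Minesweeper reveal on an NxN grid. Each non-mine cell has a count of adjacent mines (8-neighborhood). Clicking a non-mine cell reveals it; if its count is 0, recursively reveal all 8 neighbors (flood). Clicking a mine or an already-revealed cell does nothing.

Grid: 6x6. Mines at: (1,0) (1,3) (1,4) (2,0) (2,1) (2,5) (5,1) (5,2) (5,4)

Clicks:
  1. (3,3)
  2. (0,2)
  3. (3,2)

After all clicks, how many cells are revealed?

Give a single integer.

Click 1 (3,3) count=0: revealed 9 new [(2,2) (2,3) (2,4) (3,2) (3,3) (3,4) (4,2) (4,3) (4,4)] -> total=9
Click 2 (0,2) count=1: revealed 1 new [(0,2)] -> total=10
Click 3 (3,2) count=1: revealed 0 new [(none)] -> total=10

Answer: 10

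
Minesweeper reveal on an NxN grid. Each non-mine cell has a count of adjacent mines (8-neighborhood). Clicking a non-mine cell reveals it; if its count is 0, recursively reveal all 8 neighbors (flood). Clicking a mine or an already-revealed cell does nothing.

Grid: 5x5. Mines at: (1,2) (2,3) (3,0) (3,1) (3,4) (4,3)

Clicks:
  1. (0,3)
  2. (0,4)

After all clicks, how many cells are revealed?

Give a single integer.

Answer: 4

Derivation:
Click 1 (0,3) count=1: revealed 1 new [(0,3)] -> total=1
Click 2 (0,4) count=0: revealed 3 new [(0,4) (1,3) (1,4)] -> total=4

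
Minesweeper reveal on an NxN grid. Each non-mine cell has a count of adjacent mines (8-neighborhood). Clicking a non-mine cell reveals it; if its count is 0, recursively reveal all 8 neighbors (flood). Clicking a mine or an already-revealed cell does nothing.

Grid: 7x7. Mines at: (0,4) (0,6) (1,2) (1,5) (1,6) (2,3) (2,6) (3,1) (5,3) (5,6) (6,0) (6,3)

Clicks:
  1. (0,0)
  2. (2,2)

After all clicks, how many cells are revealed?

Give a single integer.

Answer: 7

Derivation:
Click 1 (0,0) count=0: revealed 6 new [(0,0) (0,1) (1,0) (1,1) (2,0) (2,1)] -> total=6
Click 2 (2,2) count=3: revealed 1 new [(2,2)] -> total=7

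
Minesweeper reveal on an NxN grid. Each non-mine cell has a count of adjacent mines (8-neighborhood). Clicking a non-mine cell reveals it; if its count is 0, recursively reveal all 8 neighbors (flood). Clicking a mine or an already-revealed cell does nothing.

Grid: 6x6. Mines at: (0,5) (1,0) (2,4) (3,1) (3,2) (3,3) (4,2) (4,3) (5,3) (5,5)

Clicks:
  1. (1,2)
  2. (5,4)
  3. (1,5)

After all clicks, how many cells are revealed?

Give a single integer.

Answer: 13

Derivation:
Click 1 (1,2) count=0: revealed 11 new [(0,1) (0,2) (0,3) (0,4) (1,1) (1,2) (1,3) (1,4) (2,1) (2,2) (2,3)] -> total=11
Click 2 (5,4) count=3: revealed 1 new [(5,4)] -> total=12
Click 3 (1,5) count=2: revealed 1 new [(1,5)] -> total=13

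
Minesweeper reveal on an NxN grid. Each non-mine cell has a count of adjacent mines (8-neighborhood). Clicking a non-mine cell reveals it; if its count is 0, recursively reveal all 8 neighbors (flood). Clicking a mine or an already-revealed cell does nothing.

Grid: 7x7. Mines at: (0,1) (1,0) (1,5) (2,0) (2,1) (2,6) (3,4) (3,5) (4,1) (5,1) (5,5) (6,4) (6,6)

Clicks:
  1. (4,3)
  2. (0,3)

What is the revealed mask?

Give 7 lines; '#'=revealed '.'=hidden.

Click 1 (4,3) count=1: revealed 1 new [(4,3)] -> total=1
Click 2 (0,3) count=0: revealed 9 new [(0,2) (0,3) (0,4) (1,2) (1,3) (1,4) (2,2) (2,3) (2,4)] -> total=10

Answer: ..###..
..###..
..###..
.......
...#...
.......
.......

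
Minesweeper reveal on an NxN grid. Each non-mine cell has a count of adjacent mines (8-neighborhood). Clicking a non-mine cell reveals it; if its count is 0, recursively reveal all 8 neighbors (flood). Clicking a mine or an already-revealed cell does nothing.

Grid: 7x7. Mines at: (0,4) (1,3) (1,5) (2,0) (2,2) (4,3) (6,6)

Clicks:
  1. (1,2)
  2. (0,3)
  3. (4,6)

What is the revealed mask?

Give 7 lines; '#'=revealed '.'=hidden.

Click 1 (1,2) count=2: revealed 1 new [(1,2)] -> total=1
Click 2 (0,3) count=2: revealed 1 new [(0,3)] -> total=2
Click 3 (4,6) count=0: revealed 12 new [(2,4) (2,5) (2,6) (3,4) (3,5) (3,6) (4,4) (4,5) (4,6) (5,4) (5,5) (5,6)] -> total=14

Answer: ...#...
..#....
....###
....###
....###
....###
.......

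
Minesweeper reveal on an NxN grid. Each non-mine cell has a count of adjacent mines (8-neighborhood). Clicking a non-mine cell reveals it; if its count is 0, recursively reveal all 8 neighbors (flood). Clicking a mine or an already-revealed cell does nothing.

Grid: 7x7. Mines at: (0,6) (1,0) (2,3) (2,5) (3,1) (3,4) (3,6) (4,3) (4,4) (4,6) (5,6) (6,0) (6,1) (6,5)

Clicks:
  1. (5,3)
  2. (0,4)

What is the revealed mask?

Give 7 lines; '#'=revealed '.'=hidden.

Click 1 (5,3) count=2: revealed 1 new [(5,3)] -> total=1
Click 2 (0,4) count=0: revealed 10 new [(0,1) (0,2) (0,3) (0,4) (0,5) (1,1) (1,2) (1,3) (1,4) (1,5)] -> total=11

Answer: .#####.
.#####.
.......
.......
.......
...#...
.......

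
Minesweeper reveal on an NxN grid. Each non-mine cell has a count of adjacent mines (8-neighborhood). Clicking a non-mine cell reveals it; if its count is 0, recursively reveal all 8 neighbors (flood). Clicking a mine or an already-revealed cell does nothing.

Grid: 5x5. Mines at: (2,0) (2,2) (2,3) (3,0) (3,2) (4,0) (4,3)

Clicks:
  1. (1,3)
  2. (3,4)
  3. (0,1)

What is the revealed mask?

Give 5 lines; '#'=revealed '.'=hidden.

Answer: #####
#####
.....
....#
.....

Derivation:
Click 1 (1,3) count=2: revealed 1 new [(1,3)] -> total=1
Click 2 (3,4) count=2: revealed 1 new [(3,4)] -> total=2
Click 3 (0,1) count=0: revealed 9 new [(0,0) (0,1) (0,2) (0,3) (0,4) (1,0) (1,1) (1,2) (1,4)] -> total=11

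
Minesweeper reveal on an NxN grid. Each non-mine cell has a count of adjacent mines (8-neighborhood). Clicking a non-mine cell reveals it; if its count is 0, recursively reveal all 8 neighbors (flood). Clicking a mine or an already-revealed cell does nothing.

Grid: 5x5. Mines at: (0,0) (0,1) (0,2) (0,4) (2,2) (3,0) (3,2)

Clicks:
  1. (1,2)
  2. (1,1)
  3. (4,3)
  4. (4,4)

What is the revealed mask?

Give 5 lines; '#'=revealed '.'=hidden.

Answer: .....
.####
...##
...##
...##

Derivation:
Click 1 (1,2) count=3: revealed 1 new [(1,2)] -> total=1
Click 2 (1,1) count=4: revealed 1 new [(1,1)] -> total=2
Click 3 (4,3) count=1: revealed 1 new [(4,3)] -> total=3
Click 4 (4,4) count=0: revealed 7 new [(1,3) (1,4) (2,3) (2,4) (3,3) (3,4) (4,4)] -> total=10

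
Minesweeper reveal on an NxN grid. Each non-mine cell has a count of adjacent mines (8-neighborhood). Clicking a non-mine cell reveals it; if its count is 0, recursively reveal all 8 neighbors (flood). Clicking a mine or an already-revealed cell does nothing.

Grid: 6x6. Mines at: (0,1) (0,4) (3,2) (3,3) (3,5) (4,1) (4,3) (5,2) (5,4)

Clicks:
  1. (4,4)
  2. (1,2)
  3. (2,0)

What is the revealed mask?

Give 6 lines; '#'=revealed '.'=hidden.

Answer: ......
###...
##....
##....
....#.
......

Derivation:
Click 1 (4,4) count=4: revealed 1 new [(4,4)] -> total=1
Click 2 (1,2) count=1: revealed 1 new [(1,2)] -> total=2
Click 3 (2,0) count=0: revealed 6 new [(1,0) (1,1) (2,0) (2,1) (3,0) (3,1)] -> total=8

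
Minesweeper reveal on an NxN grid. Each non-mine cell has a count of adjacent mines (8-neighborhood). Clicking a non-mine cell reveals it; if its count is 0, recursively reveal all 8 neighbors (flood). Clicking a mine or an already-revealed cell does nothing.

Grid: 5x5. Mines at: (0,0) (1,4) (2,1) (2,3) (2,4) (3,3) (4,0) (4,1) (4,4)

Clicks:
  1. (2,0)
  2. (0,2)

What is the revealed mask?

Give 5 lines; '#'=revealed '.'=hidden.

Click 1 (2,0) count=1: revealed 1 new [(2,0)] -> total=1
Click 2 (0,2) count=0: revealed 6 new [(0,1) (0,2) (0,3) (1,1) (1,2) (1,3)] -> total=7

Answer: .###.
.###.
#....
.....
.....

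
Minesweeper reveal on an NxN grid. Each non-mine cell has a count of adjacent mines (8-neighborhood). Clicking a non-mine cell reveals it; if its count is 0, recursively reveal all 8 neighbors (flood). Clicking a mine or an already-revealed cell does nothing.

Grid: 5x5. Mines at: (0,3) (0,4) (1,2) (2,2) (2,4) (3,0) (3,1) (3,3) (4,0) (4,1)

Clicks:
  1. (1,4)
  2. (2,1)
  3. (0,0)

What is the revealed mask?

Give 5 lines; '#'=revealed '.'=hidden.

Answer: ##...
##..#
##...
.....
.....

Derivation:
Click 1 (1,4) count=3: revealed 1 new [(1,4)] -> total=1
Click 2 (2,1) count=4: revealed 1 new [(2,1)] -> total=2
Click 3 (0,0) count=0: revealed 5 new [(0,0) (0,1) (1,0) (1,1) (2,0)] -> total=7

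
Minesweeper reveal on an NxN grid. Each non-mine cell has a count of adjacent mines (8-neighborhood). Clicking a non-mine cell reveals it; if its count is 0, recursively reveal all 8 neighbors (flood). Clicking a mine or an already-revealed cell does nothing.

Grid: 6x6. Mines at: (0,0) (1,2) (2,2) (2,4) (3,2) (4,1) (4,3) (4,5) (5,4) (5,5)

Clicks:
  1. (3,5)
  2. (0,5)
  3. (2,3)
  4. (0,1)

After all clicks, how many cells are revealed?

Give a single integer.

Answer: 9

Derivation:
Click 1 (3,5) count=2: revealed 1 new [(3,5)] -> total=1
Click 2 (0,5) count=0: revealed 6 new [(0,3) (0,4) (0,5) (1,3) (1,4) (1,5)] -> total=7
Click 3 (2,3) count=4: revealed 1 new [(2,3)] -> total=8
Click 4 (0,1) count=2: revealed 1 new [(0,1)] -> total=9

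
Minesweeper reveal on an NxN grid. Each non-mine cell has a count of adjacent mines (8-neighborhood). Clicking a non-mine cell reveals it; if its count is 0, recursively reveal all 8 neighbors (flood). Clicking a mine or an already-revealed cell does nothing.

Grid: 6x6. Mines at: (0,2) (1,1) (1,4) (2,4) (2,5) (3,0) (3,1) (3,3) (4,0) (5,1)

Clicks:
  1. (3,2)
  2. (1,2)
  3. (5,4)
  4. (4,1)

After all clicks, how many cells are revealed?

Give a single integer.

Click 1 (3,2) count=2: revealed 1 new [(3,2)] -> total=1
Click 2 (1,2) count=2: revealed 1 new [(1,2)] -> total=2
Click 3 (5,4) count=0: revealed 10 new [(3,4) (3,5) (4,2) (4,3) (4,4) (4,5) (5,2) (5,3) (5,4) (5,5)] -> total=12
Click 4 (4,1) count=4: revealed 1 new [(4,1)] -> total=13

Answer: 13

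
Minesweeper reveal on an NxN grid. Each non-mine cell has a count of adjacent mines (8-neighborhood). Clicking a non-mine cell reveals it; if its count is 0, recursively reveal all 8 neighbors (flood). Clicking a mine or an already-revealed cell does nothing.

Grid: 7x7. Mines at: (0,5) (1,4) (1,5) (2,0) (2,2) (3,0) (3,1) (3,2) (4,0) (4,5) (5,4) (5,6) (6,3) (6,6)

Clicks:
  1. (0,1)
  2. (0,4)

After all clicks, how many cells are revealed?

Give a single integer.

Answer: 9

Derivation:
Click 1 (0,1) count=0: revealed 8 new [(0,0) (0,1) (0,2) (0,3) (1,0) (1,1) (1,2) (1,3)] -> total=8
Click 2 (0,4) count=3: revealed 1 new [(0,4)] -> total=9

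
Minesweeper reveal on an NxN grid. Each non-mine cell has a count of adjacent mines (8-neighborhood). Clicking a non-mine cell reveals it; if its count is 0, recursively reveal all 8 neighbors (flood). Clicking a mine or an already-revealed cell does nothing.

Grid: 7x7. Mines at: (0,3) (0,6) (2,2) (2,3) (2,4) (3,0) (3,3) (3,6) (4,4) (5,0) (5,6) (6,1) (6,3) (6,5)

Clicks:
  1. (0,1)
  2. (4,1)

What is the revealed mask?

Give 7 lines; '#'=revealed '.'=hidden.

Click 1 (0,1) count=0: revealed 8 new [(0,0) (0,1) (0,2) (1,0) (1,1) (1,2) (2,0) (2,1)] -> total=8
Click 2 (4,1) count=2: revealed 1 new [(4,1)] -> total=9

Answer: ###....
###....
##.....
.......
.#.....
.......
.......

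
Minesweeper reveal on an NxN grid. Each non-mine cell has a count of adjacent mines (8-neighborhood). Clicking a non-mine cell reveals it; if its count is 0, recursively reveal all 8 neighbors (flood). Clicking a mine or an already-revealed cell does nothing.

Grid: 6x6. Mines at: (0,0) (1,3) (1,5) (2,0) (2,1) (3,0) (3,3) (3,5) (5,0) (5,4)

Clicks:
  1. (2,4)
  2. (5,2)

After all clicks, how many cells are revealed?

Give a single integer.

Click 1 (2,4) count=4: revealed 1 new [(2,4)] -> total=1
Click 2 (5,2) count=0: revealed 6 new [(4,1) (4,2) (4,3) (5,1) (5,2) (5,3)] -> total=7

Answer: 7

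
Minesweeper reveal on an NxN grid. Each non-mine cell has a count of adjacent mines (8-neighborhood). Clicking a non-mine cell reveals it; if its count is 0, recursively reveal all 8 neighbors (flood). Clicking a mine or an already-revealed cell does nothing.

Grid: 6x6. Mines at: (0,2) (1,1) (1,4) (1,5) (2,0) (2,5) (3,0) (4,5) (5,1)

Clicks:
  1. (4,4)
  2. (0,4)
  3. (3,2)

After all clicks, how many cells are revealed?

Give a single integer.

Click 1 (4,4) count=1: revealed 1 new [(4,4)] -> total=1
Click 2 (0,4) count=2: revealed 1 new [(0,4)] -> total=2
Click 3 (3,2) count=0: revealed 14 new [(2,1) (2,2) (2,3) (2,4) (3,1) (3,2) (3,3) (3,4) (4,1) (4,2) (4,3) (5,2) (5,3) (5,4)] -> total=16

Answer: 16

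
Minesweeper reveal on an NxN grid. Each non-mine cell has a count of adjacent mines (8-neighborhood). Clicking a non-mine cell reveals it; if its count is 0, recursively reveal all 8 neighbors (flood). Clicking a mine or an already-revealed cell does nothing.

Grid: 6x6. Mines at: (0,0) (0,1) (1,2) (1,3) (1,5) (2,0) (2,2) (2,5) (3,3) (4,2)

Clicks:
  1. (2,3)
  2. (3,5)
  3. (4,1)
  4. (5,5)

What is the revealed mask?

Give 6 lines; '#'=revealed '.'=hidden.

Click 1 (2,3) count=4: revealed 1 new [(2,3)] -> total=1
Click 2 (3,5) count=1: revealed 1 new [(3,5)] -> total=2
Click 3 (4,1) count=1: revealed 1 new [(4,1)] -> total=3
Click 4 (5,5) count=0: revealed 7 new [(3,4) (4,3) (4,4) (4,5) (5,3) (5,4) (5,5)] -> total=10

Answer: ......
......
...#..
....##
.#.###
...###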